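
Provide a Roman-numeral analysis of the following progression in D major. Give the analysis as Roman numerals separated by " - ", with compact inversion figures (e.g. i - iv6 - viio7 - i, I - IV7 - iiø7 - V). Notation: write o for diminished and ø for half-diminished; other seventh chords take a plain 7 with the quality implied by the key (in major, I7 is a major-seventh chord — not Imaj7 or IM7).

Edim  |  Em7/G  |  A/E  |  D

iio - ii65 - V64 - I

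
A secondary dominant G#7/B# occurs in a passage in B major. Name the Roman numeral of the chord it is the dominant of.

ii

The chord is a dominant seventh chord on G#.
A dominant resolves down a perfect fifth: G# → C#. In B major, C# is scale degree 2, i.e. ii.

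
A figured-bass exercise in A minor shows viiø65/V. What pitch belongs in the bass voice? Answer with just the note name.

The applied chord viiø65/V is rooted on D#: D#-F#-A-C#.
The figure 65 means first inversion — the third is in the bass.

F#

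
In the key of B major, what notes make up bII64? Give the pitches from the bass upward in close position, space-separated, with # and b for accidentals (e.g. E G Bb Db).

G C E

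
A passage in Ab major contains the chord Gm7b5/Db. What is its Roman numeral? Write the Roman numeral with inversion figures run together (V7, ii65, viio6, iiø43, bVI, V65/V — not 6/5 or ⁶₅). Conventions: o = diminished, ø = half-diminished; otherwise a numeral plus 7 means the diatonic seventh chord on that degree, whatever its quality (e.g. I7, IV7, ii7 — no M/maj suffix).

Stacked in thirds the chord is G-Bb-Db-F: a half-diminished seventh chord on G.
G is scale degree 7 in Ab major, and a half-diminished seventh chord on that degree is written viiø7.
With Db in the bass the chord is in second inversion, so the figured bass is 43.

viiø43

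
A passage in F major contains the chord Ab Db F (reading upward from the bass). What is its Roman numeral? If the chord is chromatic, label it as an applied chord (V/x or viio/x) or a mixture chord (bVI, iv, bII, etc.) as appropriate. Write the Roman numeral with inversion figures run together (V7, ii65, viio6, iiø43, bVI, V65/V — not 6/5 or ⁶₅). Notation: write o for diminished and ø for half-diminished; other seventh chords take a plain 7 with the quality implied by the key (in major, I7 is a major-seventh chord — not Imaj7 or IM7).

bVI64

Stacked in thirds the chord is Db-F-Ab: a major triad on Db.
Db is the lowered sixth degree of F major (diatonic 6 would be D). This is a major triad on the lowered sixth degree, borrowed from the parallel minor.
With Ab in the bass the chord is in second inversion, so the figured bass is 64.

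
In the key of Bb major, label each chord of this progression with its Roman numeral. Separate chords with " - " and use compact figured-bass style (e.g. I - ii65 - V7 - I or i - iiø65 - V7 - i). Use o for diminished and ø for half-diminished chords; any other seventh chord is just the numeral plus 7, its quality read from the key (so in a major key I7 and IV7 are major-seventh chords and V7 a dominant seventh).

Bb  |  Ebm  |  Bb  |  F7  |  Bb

I - iv - I - V7 - I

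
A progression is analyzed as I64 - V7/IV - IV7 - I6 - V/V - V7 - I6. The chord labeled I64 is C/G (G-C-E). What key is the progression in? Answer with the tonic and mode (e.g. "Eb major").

C major

The anchor chord is a major triad on C, labeled I64.
If C is scale degree 1 and the mode makes that degree carry a major triad, the tonic is C and the mode is major.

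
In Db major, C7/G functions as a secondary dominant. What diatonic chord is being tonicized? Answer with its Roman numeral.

iii

The chord is a dominant seventh chord on C.
A dominant resolves down a perfect fifth: C → F. In Db major, F is scale degree 3, i.e. iii.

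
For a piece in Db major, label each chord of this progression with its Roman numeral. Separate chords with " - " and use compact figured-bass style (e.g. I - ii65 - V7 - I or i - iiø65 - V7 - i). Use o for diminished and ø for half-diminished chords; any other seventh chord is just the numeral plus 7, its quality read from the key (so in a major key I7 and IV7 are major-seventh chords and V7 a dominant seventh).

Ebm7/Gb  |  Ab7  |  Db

Ebm7/Gb has root Eb, degree 2 in Db major, so ii65.
Ab7: dominant seventh chord on Ab = scale degree 5 → V7.
Db: major triad on Db = scale degree 1 → I.

ii65 - V7 - I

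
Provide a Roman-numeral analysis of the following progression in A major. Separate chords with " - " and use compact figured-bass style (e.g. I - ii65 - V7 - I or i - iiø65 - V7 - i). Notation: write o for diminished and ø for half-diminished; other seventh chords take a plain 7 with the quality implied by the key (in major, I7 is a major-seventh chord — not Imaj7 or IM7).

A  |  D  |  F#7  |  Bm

I - IV - V7/ii - ii

A: major triad on A = scale degree 1 → I.
D has root D, degree 4 in A major, so IV.
F#7 is the secondary dominant of ii (dominant seventh chord on F#): V7/ii.
Bm: root B is the supertonic; minor triad there is ii.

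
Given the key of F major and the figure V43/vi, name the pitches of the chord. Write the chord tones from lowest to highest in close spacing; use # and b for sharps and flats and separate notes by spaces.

V43/vi is a secondary dominant — the dominant seventh of vi. vi in F major is D, so the applied chord's root is A, a perfect fifth above.
Building a dominant seventh chord on A gives A-C#-E-G.
The figured bass 43 indicates second inversion, placing the fifth (E) in the bass: E-G-A-C#.

E G A C#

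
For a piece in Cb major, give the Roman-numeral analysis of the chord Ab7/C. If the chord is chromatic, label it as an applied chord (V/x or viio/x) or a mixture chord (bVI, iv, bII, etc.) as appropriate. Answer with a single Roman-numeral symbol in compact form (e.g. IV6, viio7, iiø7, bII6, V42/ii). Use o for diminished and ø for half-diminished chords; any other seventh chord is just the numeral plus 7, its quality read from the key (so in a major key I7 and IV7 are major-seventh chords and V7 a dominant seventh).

Stacked in thirds the chord is Ab-C-Eb-Gb: a dominant seventh chord on Ab.
Ab is not a diatonic chord root with this quality in Cb major, but it lies a perfect fifth above Db (ii), so the chord functions as an applied dominant of ii.
With C in the bass the chord is in first inversion, so the figured bass is 65.

V65/ii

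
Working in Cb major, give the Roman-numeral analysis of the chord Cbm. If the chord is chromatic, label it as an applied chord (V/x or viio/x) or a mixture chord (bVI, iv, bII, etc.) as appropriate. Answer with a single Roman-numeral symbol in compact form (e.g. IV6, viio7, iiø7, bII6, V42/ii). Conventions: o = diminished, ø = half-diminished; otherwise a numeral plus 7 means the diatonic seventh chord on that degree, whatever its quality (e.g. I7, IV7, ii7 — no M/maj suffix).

The pitches Cb-Ebb-Gb form a minor triad rooted on Cb.
Cb is the first degree of Cb major. This is the minor tonic, borrowed from the parallel minor.

i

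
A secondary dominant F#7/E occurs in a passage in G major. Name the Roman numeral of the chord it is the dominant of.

The chord is a dominant seventh chord on F#.
A dominant resolves down a perfect fifth: F# → B. In G major, B is scale degree 3, i.e. iii.

iii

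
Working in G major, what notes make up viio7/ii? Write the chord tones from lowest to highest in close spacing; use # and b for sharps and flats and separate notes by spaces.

G# B D F

The slash marks an applied leading-tone chord: viio of ii. In G major, ii is A, so the leading tone to it is G#, a half step below.
Building a fully diminished seventh chord on G# gives G#-B-D-F.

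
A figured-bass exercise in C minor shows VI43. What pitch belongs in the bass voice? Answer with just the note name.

Eb

VI in C minor has root Ab; the chord is Ab-C-Eb-G.
The figure 43 means second inversion — the fifth is in the bass.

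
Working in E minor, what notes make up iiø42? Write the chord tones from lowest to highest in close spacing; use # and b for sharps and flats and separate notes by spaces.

E F# A C

The numeral's case and figure indicate a half-diminished seventh chord. In E minor its root, the second degree, is F#.
That chord is spelled F#-A-C-E.
With the 42 figure the chord is in third inversion; from the bass E upward in close position it reads E-F#-A-C.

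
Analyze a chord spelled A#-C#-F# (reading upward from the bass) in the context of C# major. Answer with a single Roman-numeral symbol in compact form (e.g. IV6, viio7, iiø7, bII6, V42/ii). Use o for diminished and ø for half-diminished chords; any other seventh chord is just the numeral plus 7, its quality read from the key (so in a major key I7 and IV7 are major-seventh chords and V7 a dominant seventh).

IV6

Stacked in thirds the chord is F#-A#-C#: a major triad on F#.
In C# major, F# is the subdominant; the diatonic major triad there is IV.
With A# in the bass the chord is in first inversion, so the figured bass is 6.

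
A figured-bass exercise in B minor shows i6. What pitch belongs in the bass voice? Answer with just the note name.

D

i in B minor has root B; the chord is B-D-F#.
The figure 6 means first inversion — the third is in the bass.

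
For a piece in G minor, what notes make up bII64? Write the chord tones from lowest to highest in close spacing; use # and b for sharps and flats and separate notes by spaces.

Eb Ab C

bII64 is the Neapolitan chord — a major triad on the lowered second degree. In G minor that root is Ab.
So the chord is Ab-C-Eb, a major triad.
With the 64 figure the chord is in second inversion; from the bass Eb upward in close position it reads Eb-Ab-C.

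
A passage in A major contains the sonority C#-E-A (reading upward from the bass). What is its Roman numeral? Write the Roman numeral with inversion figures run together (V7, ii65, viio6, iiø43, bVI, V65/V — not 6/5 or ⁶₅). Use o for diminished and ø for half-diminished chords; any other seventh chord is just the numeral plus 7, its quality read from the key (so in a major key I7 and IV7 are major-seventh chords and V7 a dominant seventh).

Stacked in thirds the chord is A-C#-E: a major triad on A.
In A major, A is the tonic; the diatonic major triad there is I.
With C# in the bass the chord is in first inversion, so the figured bass is 6.

I6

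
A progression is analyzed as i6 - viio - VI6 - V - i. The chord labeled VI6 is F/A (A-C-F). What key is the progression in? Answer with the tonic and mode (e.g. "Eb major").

A minor

The chord F/A is a major triad rooted on F; its label is VI6.
Counting down 5 scale steps from F places the tonic on A; a major triad on degree 6 is diatonic only in minor.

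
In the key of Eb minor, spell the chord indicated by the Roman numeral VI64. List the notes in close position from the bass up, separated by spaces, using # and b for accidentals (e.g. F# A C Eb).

Gb Cb Eb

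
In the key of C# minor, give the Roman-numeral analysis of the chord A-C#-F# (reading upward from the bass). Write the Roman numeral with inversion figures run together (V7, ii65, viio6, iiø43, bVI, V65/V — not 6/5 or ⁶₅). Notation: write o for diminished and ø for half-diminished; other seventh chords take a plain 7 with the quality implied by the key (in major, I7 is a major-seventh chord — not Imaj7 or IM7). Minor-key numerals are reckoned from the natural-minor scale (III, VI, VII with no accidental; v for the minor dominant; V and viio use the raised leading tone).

iv6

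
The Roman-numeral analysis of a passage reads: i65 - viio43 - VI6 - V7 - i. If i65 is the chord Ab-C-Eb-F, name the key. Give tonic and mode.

F minor

The anchor chord is a minor seventh chord on F, labeled i65.
If F is scale degree 1 and the mode makes that degree carry a minor seventh chord, the tonic is F and the mode is minor.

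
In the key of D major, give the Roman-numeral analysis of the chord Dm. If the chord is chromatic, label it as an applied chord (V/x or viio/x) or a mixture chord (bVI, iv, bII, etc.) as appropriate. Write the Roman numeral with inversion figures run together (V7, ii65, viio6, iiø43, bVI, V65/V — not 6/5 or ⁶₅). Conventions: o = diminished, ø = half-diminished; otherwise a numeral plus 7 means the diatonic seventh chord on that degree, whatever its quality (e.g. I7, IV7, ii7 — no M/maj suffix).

i

Stacked in thirds the chord is D-F-A: a minor triad on D.
D is the first degree of D major. This is the minor tonic, borrowed from the parallel minor.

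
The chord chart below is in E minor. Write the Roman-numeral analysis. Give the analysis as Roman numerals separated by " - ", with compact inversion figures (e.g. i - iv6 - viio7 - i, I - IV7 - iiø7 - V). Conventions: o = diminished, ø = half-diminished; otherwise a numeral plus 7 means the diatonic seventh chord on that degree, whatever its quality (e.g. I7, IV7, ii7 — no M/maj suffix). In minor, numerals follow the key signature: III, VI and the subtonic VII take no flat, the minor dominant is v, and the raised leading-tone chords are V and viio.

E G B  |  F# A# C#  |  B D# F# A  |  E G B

E-G-B: root E is the tonic; minor triad there is i.
F#-A#-C#: a major triad on F#, the applied dominant of V → V/V.
B-D#-F#-A: dominant seventh chord on B = scale degree 5 → V7.
E-G-B: root E is the tonic; minor triad there is i.

i - V/V - V7 - i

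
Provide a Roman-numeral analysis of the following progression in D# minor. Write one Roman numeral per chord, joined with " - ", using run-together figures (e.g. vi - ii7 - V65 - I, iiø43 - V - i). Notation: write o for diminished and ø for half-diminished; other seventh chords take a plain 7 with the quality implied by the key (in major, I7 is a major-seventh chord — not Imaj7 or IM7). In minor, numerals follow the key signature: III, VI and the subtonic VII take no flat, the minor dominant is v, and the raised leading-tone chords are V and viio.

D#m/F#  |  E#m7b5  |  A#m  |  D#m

i6 - iiø7 - v - i

D#m/F#: root D# is the tonic; minor triad there is i6.
E#m7b5: half-diminished seventh chord on E# = scale degree 2 → iiø7.
A#m: root A# is the dominant; minor triad there is v.
D#m has root D#, degree 1 in D# minor, so i.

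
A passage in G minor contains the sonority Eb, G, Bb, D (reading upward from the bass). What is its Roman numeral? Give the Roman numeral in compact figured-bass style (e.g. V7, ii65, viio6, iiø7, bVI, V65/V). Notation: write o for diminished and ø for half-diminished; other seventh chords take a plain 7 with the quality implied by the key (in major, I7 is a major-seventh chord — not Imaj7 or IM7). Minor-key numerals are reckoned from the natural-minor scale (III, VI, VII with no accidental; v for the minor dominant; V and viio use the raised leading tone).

VI7

Stacked in thirds the chord is Eb-G-Bb-D: a major seventh chord on Eb.
Eb is scale degree 6 in G minor, and a major seventh chord on that degree is written VI7.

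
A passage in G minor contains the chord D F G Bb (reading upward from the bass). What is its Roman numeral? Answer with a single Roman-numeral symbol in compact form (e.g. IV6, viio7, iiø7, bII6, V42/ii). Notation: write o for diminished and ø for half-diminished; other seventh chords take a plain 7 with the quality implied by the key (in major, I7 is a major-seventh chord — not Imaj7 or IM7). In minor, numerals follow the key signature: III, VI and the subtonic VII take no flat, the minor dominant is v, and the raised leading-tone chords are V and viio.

i43

Stacked in thirds the chord is G-Bb-D-F: a minor seventh chord on G.
In G minor, G is the tonic; the diatonic minor seventh chord there is i7.
With D in the bass the chord is in second inversion, so the figured bass is 43.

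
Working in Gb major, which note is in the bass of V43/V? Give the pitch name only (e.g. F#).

The applied chord V43/V is rooted on Ab: Ab-C-Eb-Gb.
The figure 43 means second inversion — the fifth is in the bass.

Eb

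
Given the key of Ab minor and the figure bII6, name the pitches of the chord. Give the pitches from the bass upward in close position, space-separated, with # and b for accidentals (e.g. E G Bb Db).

Db Fb Bbb

Scale degree 2 in Ab minor is Bb; lowering it a half step gives Bbb. bII6 is the Neapolitan sixth — a major triad on the lowered second degree, here in its customary first inversion.
So the chord is Bbb-Db-Fb, a major triad.
The figured bass 6 indicates first inversion, placing the third (Db) in the bass: Db-Fb-Bbb.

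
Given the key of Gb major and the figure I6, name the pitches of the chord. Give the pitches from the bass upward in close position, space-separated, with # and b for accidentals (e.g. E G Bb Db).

In Gb major, the first degree is Gb, and the diatonic chord built there is a major triad.
That chord is spelled Gb-Bb-Db.
The figured bass 6 indicates first inversion, placing the third (Bb) in the bass: Bb-Db-Gb.

Bb Db Gb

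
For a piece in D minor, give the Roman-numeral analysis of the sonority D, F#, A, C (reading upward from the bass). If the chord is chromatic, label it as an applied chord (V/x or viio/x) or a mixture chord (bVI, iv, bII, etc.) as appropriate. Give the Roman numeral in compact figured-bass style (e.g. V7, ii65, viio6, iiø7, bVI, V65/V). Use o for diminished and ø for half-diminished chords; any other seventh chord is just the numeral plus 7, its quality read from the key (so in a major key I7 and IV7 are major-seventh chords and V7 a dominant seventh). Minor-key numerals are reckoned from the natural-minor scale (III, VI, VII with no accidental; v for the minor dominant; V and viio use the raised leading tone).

V7/iv

The pitches D-F#-A-C form a dominant seventh chord rooted on D.
D is not a diatonic chord root with this quality in D minor, but it lies a perfect fifth above G (iv), so the chord functions as an applied dominant of iv.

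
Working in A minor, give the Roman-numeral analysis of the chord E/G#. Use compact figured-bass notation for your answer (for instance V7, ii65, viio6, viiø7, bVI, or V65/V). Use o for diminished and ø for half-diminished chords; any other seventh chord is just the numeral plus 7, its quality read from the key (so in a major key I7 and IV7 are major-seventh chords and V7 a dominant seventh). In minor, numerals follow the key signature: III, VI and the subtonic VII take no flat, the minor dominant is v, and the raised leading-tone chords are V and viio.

V6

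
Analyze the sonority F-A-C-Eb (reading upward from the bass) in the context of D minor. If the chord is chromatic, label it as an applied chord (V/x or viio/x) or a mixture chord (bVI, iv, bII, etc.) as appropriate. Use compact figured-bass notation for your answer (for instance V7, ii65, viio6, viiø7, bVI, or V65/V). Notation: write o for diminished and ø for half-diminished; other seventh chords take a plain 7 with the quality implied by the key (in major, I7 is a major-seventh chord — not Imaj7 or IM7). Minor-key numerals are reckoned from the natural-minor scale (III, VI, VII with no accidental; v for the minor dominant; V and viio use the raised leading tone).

V7/VI

The pitches F-A-C-Eb form a dominant seventh chord rooted on F.
F is not a diatonic chord root with this quality in D minor, but it lies a perfect fifth above Bb (VI), so the chord functions as an applied dominant of VI.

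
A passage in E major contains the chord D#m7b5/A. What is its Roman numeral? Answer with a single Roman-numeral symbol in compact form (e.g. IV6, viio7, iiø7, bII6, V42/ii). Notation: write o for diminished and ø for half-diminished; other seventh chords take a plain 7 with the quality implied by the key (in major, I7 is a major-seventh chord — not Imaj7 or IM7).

viiø43

Stacked in thirds the chord is D#-F#-A-C#: a half-diminished seventh chord on D#.
In E major, D# is the leading tone; the diatonic half-diminished seventh chord there is viiø7.
With A in the bass the chord is in second inversion, so the figured bass is 43.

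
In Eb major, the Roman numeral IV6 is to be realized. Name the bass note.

C

IV in Eb major has root Ab; the chord is Ab-C-Eb.
The figure 6 means first inversion — the third is in the bass.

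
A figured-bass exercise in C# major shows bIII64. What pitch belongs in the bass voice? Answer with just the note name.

B

bIII in C# major has root E; the chord is E-G#-B.
The figure 64 means second inversion — the fifth is in the bass.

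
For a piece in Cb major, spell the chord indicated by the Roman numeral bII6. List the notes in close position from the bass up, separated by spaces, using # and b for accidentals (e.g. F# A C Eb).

Fb Abb Dbb

Scale degree 2 in Cb major is Db; lowering it a half step gives Dbb. bII6 is the Neapolitan sixth — a major triad on the lowered second degree, here in its customary first inversion.
So the chord is Dbb-Fb-Abb.
The figured bass 6 indicates first inversion, placing the third (Fb) in the bass: Fb-Abb-Dbb.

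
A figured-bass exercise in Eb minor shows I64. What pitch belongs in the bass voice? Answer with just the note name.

I in Eb minor has root Eb; the chord is Eb-G-Bb.
The figure 64 means second inversion — the fifth is in the bass.

Bb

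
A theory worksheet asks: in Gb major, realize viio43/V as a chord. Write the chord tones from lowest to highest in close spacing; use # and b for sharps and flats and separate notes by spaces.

viio43/V is a secondary leading-tone chord. The target V is Db in Gb major; the applied chord is rooted a semitone below, on C.
Building a fully diminished seventh chord on C gives C-Eb-Gb-Bbb.
The figured bass 43 indicates second inversion, placing the fifth (Gb) in the bass: Gb-Bbb-C-Eb.

Gb Bbb C Eb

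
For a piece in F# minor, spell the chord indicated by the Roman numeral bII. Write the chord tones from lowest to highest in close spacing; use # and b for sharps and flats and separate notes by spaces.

G B D

bII is the Neapolitan chord — a major triad on the lowered second degree. In F# minor that root is G.
So the chord is G-B-D, a major triad.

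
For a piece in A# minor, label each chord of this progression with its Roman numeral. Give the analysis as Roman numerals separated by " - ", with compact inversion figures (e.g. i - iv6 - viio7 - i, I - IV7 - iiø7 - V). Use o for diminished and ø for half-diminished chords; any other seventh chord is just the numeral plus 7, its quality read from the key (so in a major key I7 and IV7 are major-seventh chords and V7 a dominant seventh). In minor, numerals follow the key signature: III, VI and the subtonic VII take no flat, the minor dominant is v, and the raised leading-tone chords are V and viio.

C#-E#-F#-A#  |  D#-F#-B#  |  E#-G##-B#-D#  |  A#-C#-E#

VI43 - iio6 - V7 - i

C#-E#-F#-A#: root F# is the submediant; major seventh chord there is VI43.
D#-F#-B# has root B#, degree 2 in A# minor, so iio6.
E#-G##-B#-D#: root E# is the dominant; dominant seventh chord there is V7.
A#-C#-E#: root A# is the tonic; minor triad there is i.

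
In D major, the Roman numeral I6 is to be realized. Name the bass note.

I in D major has root D; the chord is D-F#-A.
The figure 6 means first inversion — the third is in the bass.

F#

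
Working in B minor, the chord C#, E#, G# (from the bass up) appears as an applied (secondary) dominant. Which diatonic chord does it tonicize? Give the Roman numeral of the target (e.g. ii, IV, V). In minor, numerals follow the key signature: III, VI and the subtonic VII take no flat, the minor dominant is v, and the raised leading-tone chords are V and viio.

The chord is a major triad on C#.
A dominant resolves down a perfect fifth: C# → F#. In B minor, F# is scale degree 5, i.e. V.

V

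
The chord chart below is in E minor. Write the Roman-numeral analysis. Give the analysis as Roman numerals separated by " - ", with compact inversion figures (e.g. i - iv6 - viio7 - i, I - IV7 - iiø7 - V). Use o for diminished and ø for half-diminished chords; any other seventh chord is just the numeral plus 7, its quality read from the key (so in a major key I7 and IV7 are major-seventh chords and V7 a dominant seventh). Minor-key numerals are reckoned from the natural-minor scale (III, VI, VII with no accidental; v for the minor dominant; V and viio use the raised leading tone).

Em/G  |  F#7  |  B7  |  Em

i6 - V7/V - V7 - i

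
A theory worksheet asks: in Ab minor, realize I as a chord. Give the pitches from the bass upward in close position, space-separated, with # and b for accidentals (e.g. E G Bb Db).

Ab C Eb

I is the major tonic (Picardy third), borrowed from the parallel major. In Ab minor that root is Ab.
So the chord is Ab-C-Eb.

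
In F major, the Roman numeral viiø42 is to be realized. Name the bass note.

viiø in F major has root E; the chord is E-G-Bb-D.
The figure 42 means third inversion — the seventh is in the bass.

D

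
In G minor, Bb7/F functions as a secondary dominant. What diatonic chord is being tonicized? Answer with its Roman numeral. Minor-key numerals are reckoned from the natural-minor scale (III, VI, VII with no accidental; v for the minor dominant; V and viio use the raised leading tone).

VI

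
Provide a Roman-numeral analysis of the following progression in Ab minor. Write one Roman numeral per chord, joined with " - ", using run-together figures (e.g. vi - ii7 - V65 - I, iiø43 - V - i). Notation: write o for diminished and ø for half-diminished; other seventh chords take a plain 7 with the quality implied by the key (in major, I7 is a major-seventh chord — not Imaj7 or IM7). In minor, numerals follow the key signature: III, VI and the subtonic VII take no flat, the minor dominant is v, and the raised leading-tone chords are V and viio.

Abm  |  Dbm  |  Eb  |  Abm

Abm: minor triad on Ab = scale degree 1 → i.
Dbm: minor triad on Db = scale degree 4 → iv.
Eb: major triad on Eb = scale degree 5 → V.
Abm has root Ab, degree 1 in Ab minor, so i.

i - iv - V - i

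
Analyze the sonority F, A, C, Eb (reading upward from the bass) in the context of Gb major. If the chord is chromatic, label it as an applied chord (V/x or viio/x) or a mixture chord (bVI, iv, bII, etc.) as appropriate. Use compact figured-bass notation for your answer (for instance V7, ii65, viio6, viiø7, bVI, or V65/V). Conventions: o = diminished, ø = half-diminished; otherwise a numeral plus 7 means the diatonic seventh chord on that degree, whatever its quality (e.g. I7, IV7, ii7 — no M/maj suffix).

Stacked in thirds the chord is F-A-C-Eb: a dominant seventh chord on F.
F is not a diatonic chord root with this quality in Gb major, but it lies a perfect fifth above Bb (iii), so the chord functions as an applied dominant of iii.

V7/iii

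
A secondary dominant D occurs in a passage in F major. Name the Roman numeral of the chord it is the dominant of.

ii

The chord is a major triad on D.
A dominant resolves down a perfect fifth: D → G. In F major, G is scale degree 2, i.e. ii.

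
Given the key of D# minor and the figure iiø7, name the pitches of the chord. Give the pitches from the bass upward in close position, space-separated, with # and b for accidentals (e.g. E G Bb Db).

In D# minor, scale degree 2 is E#, and the diatonic chord built there is a half-diminished seventh chord.
That chord is spelled E#-G#-B-D#.

E# G# B D#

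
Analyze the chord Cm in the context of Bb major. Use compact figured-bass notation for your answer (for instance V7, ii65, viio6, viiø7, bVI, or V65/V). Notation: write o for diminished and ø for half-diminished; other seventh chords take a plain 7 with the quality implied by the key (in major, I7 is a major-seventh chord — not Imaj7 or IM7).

ii

Stacked in thirds the chord is C-Eb-G: a minor triad on C.
In Bb major, C is the supertonic; the diatonic minor triad there is ii.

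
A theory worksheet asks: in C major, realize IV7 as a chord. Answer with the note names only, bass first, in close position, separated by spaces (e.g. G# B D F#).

In C major, the subdominant is F, and the diatonic chord built there is a major seventh chord.
That chord is spelled F-A-C-E.

F A C E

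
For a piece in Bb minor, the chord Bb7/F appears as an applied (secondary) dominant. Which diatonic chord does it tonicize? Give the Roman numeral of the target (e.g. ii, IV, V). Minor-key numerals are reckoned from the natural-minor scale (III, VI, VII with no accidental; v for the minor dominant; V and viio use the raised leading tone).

iv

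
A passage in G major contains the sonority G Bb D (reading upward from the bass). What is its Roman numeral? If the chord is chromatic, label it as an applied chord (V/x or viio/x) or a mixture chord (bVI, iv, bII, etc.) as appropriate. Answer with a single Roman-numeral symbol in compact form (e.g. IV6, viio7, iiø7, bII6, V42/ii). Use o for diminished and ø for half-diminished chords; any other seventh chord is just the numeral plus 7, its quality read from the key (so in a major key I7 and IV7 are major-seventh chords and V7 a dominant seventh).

i

Stacked in thirds the chord is G-Bb-D: a minor triad on G.
G is the first degree of G major. This is the minor tonic, borrowed from the parallel minor.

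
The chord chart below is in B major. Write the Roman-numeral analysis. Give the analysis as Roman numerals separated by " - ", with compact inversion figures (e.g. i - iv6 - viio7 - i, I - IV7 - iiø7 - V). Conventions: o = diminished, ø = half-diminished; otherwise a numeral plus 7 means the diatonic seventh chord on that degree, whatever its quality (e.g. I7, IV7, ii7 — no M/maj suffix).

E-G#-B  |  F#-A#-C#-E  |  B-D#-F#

IV - V7 - I

E-G#-B: root E is the subdominant; major triad there is IV.
F#-A#-C#-E: root F# is the dominant; dominant seventh chord there is V7.
B-D#-F#: major triad on B = scale degree 1 → I.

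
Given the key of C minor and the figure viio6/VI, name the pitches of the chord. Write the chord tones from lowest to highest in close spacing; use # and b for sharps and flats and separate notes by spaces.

Bb Db G

The slash marks an applied leading-tone chord: viio of VI. In C minor, VI is Ab, so the leading tone to it is G, a half step below.
Building a diminished triad on G gives G-Bb-Db.
With the 6 figure the chord is in first inversion; from the bass Bb upward in close position it reads Bb-Db-G.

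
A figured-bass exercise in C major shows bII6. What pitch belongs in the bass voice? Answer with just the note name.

F

bII in C major has root Db; the chord is Db-F-Ab.
The figure 6 means first inversion — the third is in the bass.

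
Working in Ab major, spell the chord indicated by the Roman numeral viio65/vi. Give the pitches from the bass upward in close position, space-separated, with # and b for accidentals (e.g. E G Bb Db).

G Bb Db E

The slash marks an applied leading-tone chord: viio of vi. In Ab major, vi is F, so the leading tone to it is E, a half step below.
Building a fully diminished seventh chord on E gives E-G-Bb-Db.
The figured bass 65 indicates first inversion, placing the third (G) in the bass: G-Bb-Db-E.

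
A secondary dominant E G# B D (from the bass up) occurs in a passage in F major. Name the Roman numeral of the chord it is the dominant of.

The chord is a dominant seventh chord on E.
A dominant resolves down a perfect fifth: E → A. In F major, A is scale degree 3, i.e. iii.

iii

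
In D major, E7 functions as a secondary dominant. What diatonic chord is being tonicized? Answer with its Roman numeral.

The chord is a dominant seventh chord on E.
A dominant resolves down a perfect fifth: E → A. In D major, A is scale degree 5, i.e. V.

V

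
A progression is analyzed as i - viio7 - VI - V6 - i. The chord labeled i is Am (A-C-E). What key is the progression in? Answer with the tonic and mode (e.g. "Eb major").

A minor

The chord Am is a minor triad rooted on A; its label is i.
If A is scale degree 1 and the mode makes that degree carry a minor triad, the tonic is A and the mode is minor.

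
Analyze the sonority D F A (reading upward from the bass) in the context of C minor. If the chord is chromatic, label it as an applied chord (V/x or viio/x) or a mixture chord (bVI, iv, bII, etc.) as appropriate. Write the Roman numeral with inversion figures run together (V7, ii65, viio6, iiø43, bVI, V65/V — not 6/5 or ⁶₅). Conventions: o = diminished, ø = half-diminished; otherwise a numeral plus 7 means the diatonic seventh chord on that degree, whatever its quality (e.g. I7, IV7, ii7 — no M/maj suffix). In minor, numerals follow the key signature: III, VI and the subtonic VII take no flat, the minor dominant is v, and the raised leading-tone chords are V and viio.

The pitches D-F-A form a minor triad rooted on D.
D is the second degree of C minor. This is the minor supertonic, borrowed from the parallel major (the Dorian ii).

ii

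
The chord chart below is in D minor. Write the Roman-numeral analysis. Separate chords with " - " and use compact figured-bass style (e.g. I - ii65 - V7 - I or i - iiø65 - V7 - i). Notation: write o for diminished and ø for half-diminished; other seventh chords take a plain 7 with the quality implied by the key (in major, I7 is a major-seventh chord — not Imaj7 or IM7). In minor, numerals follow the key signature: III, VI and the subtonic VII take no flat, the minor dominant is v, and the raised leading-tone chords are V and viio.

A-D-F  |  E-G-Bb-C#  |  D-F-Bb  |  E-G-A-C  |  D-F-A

A-D-F: minor triad on D = scale degree 1 → i64.
E-G-Bb-C#: fully diminished seventh chord on C# = scale degree 7 → viio65.
D-F-Bb: major triad on Bb = scale degree 6 → VI6.
E-G-A-C: root A is the dominant; minor seventh chord there is v43.
D-F-A: minor triad on D = scale degree 1 → i.

i64 - viio65 - VI6 - v43 - i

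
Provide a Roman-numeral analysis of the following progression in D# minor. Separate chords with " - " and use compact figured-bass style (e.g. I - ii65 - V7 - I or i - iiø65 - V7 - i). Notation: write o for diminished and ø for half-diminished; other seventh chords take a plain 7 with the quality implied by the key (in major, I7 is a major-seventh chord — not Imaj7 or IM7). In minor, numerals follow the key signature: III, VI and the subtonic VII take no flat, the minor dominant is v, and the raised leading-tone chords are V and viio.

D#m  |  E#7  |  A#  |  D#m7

i - V7/V - V - i7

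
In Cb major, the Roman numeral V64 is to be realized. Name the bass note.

Db

V in Cb major has root Gb; the chord is Gb-Bb-Db.
The figure 64 means second inversion — the fifth is in the bass.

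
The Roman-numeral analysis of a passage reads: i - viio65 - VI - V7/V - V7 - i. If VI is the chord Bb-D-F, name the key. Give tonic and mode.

D minor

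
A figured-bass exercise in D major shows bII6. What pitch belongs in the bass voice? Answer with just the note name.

G

bII in D major has root Eb; the chord is Eb-G-Bb.
The figure 6 means first inversion — the third is in the bass.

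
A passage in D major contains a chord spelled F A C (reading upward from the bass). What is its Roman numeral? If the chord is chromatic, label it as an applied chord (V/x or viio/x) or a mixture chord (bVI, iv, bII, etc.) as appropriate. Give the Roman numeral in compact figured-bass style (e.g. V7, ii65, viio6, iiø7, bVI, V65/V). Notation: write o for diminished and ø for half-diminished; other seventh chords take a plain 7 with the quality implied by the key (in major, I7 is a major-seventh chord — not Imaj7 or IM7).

bIII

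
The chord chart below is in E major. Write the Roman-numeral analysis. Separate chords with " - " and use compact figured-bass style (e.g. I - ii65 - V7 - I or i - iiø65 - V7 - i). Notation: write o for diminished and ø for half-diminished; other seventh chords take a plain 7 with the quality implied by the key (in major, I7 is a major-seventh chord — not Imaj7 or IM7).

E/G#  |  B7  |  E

I6 - V7 - I

E/G#: major triad on E = scale degree 1 → I6.
B7: dominant seventh chord on B = scale degree 5 → V7.
E: root E is the tonic; major triad there is I.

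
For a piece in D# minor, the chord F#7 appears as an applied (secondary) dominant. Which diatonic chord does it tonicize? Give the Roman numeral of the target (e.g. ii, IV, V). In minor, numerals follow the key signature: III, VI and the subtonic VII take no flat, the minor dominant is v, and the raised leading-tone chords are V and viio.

The chord is a dominant seventh chord on F#.
A dominant resolves down a perfect fifth: F# → B. In D# minor, B is scale degree 6, i.e. VI.

VI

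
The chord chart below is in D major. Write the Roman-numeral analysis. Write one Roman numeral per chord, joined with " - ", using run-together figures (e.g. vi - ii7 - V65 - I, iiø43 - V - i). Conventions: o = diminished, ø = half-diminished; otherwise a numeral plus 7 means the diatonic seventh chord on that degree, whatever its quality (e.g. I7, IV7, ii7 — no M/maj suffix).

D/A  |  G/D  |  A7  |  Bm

I64 - IV64 - V7 - vi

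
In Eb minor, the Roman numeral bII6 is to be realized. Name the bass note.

Ab

bII in Eb minor has root Fb; the chord is Fb-Ab-Cb.
The figure 6 means first inversion — the third is in the bass.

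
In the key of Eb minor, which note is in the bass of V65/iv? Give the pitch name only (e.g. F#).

G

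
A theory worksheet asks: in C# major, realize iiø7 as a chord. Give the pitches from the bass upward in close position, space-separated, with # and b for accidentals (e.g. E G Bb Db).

D# F# A C#

iiø7 is the half-diminished supertonic seventh, borrowed from the parallel minor. In C# major that root is D#.
So the chord is D#-F#-A-C#, a half-diminished seventh chord.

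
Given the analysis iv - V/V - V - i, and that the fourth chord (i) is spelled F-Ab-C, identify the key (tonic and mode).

F minor

The anchor chord is a minor triad on F, labeled i.
If F is scale degree 1 and the mode makes that degree carry a minor triad, the tonic is F and the mode is minor.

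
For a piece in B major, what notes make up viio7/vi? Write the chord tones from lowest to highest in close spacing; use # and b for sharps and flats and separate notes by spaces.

F## A# C# E

The slash marks an applied leading-tone chord: viio of vi. In B major, vi is G#, so the leading tone to it is F##, a half step below.
Building a fully diminished seventh chord on F## gives F##-A#-C#-E.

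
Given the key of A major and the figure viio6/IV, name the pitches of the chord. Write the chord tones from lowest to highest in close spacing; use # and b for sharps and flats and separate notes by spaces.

viio6/IV is a secondary leading-tone chord. The target IV is D in A major; the applied chord is rooted a semitone below, on C#.
Building a diminished triad on C# gives C#-E-G.
With the 6 figure the chord is in first inversion; from the bass E upward in close position it reads E-G-C#.

E G C#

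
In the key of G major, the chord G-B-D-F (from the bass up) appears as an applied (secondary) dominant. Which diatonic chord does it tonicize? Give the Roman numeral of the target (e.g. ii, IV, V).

The chord is a dominant seventh chord on G.
A dominant resolves down a perfect fifth: G → C. In G major, C is scale degree 4, i.e. IV.

IV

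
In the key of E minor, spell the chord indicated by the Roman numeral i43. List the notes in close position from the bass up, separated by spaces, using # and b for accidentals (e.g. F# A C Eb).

The numeral's case and figure indicate a minor seventh chord. In E minor its root, scale degree 1, is E.
Stacking thirds from E gives E-G-B-D.
With the 43 figure the chord is in second inversion; from the bass B upward in close position it reads B-D-E-G.

B D E G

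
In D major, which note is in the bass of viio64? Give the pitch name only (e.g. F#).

G

viio in D major has root C#; the chord is C#-E-G.
The figure 64 means second inversion — the fifth is in the bass.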